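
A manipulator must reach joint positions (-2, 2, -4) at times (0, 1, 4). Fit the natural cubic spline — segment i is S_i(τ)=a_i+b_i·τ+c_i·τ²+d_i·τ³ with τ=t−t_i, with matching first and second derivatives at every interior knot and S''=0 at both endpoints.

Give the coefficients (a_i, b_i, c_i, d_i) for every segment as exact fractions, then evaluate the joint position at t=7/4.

  seg 0: a=-2 b=19/4 c=0 d=-3/4
  seg 1: a=2 b=5/2 c=-9/4 d=1/4
S(7/4) = 695/256

Δ: Δ0=4, Δ1=-2
row 1: diag=8, rhs=-36; c'=3/8, d'=-9/2
back: M1=-9/2
M: M0=0, M1=-9/2, M2=0
seg 0: a=-2, c=M0/2=0, d=(M1−M0)/(6·1)=-3/4, b=Δ0−h0·(2M0+M1)/6=19/4
seg 1: a=2, c=M1/2=-9/4, d=(M2−M1)/(6·3)=1/4, b=Δ1−h1·(2M1+M2)/6=5/2
t_q=7/4 → seg 1, τ=3/4; S=2+5/2·τ+-9/4·τ²+1/4·τ³=695/256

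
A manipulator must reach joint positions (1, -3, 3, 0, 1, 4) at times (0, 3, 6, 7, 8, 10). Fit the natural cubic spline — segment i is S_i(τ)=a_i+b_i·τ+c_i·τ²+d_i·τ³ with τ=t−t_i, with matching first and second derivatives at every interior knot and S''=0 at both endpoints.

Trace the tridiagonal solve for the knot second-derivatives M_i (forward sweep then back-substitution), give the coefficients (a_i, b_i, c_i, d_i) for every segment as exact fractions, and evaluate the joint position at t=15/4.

  seg 0: a=1 b=-11197/3858 c=0 d=6053/34722
  seg 1: a=-3 b=3481/1929 c=6053/3858 d=-17405/34722
  seg 2: a=3 b=-8935/3858 c=-1892/643 d=8713/3858
  seg 3: a=0 b=-2750/1929 c=4929/1286 d=-5429/3858
  seg 4: a=1 b=7787/3858 c=-250/643 d=125/1929
S(15/4) = -80289/82304

Δ: Δ0=-4/3, Δ1=2, Δ2=-3, Δ3=1, Δ4=3/2
row 1: diag=12, rhs=20; c'=1/4, d'=5/3
row 2: denom=8−3·1/4=29/4; d'=(-30−3·5/3)/(29/4)=-140/29
row 3: denom=4−1·4/29=112/29; d'=(24−1·-140/29)/(112/29)=209/28
row 4: denom=6−1·29/112=643/112; d'=(3−1·209/28)/(643/112)=-500/643
back: M4=-500/643
back: M3=209/28−29/112·-500/643=4929/643
back: M2=-140/29−4/29·4929/643=-3784/643
back: M1=5/3−1/4·-3784/643=6053/1929
M: M0=0, M1=6053/1929, M2=-3784/643, M3=4929/643, M4=-500/643, M5=0
seg 0: a=1, c=M0/2=0, d=(M1−M0)/(6·3)=6053/34722, b=Δ0−h0·(2M0+M1)/6=-11197/3858
seg 1: a=-3, c=M1/2=6053/3858, d=(M2−M1)/(6·3)=-17405/34722, b=Δ1−h1·(2M1+M2)/6=3481/1929
seg 2: a=3, c=M2/2=-1892/643, d=(M3−M2)/(6·1)=8713/3858, b=Δ2−h2·(2M2+M3)/6=-8935/3858
seg 3: a=0, c=M3/2=4929/1286, d=(M4−M3)/(6·1)=-5429/3858, b=Δ3−h3·(2M3+M4)/6=-2750/1929
seg 4: a=1, c=M4/2=-250/643, d=(M5−M4)/(6·2)=125/1929, b=Δ4−h4·(2M4+M5)/6=7787/3858
t_q=15/4 → seg 1, τ=3/4; S=-3+3481/1929·τ+6053/3858·τ²+-17405/34722·τ³=-80289/82304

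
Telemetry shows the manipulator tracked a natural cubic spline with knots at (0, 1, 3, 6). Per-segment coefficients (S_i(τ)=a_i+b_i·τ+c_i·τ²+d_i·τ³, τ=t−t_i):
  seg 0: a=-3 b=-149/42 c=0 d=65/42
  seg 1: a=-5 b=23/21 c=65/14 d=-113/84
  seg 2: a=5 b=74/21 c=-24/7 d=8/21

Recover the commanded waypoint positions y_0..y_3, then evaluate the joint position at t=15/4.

y_0=-3 y_1=-5 y_2=5 y_3=-5
S(15/4) = 47/8

y_0 = S_0(0) = a_0 = -3
y_1 = S_1(0) = a_1 = -5
y_2 = S_2(0) = a_2 = 5
y_3 = S_2(3) = -5
t_q=15/4 is in segment 2 (τ=3/4); S_2(τ)=47/8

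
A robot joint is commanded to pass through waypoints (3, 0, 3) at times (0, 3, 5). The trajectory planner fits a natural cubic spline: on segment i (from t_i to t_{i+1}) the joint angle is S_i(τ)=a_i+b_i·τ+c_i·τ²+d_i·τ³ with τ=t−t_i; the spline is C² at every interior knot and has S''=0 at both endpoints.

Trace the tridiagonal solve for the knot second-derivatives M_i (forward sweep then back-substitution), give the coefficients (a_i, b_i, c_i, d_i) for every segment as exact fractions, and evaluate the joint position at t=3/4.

Δ: Δ0=-1, Δ1=3/2
row 1: diag=10, rhs=15; c'=1/5, d'=3/2
back: M1=3/2
M: M0=0, M1=3/2, M2=0
seg 0: a=3, c=M0/2=0, d=(M1−M0)/(6·3)=1/12, b=Δ0−h0·(2M0+M1)/6=-7/4
seg 1: a=0, c=M1/2=3/4, d=(M2−M1)/(6·2)=-1/8, b=Δ1−h1·(2M1+M2)/6=1/2
t_q=3/4 → seg 0, τ=3/4; S=3+-7/4·τ+0·τ²+1/12·τ³=441/256

  seg 0: a=3 b=-7/4 c=0 d=1/12
  seg 1: a=0 b=1/2 c=3/4 d=-1/8
S(3/4) = 441/256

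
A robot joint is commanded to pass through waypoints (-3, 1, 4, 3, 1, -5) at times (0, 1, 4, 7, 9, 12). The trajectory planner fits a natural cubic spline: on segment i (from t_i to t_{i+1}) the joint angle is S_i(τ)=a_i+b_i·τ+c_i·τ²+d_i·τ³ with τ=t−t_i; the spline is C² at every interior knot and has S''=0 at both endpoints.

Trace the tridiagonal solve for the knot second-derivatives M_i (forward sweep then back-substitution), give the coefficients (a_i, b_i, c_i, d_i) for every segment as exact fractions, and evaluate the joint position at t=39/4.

  seg 0: a=-3 b=927/212 c=0 d=-79/212
  seg 1: a=1 b=345/106 c=-237/212 d=233/1908
  seg 2: a=4 b=-33/212 c=-1/53 d=-77/5724
  seg 3: a=3 b=-67/106 c=-89/636 d=-7/318
  seg 4: a=1 b=-463/318 c=-173/636 d=173/5724
S(39/4) = -3151/13568

Δ: Δ0=4, Δ1=1, Δ2=-1/3, Δ3=-1, Δ4=-2
row 1: diag=8, rhs=-18; c'=3/8, d'=-9/4
row 2: denom=12−3·3/8=87/8; d'=(-8−3·-9/4)/(87/8)=-10/87
row 3: denom=10−3·8/29=266/29; d'=(-4−3·-10/87)/(266/29)=-53/133
row 4: denom=10−2·29/133=1272/133; d'=(-6−2·-53/133)/(1272/133)=-173/318
back: M4=-173/318
back: M3=-53/133−29/133·-173/318=-89/318
back: M2=-10/87−8/29·-89/318=-2/53
back: M1=-9/4−3/8·-2/53=-237/106
M: M0=0, M1=-237/106, M2=-2/53, M3=-89/318, M4=-173/318, M5=0
seg 0: a=-3, c=M0/2=0, d=(M1−M0)/(6·1)=-79/212, b=Δ0−h0·(2M0+M1)/6=927/212
seg 1: a=1, c=M1/2=-237/212, d=(M2−M1)/(6·3)=233/1908, b=Δ1−h1·(2M1+M2)/6=345/106
seg 2: a=4, c=M2/2=-1/53, d=(M3−M2)/(6·3)=-77/5724, b=Δ2−h2·(2M2+M3)/6=-33/212
seg 3: a=3, c=M3/2=-89/636, d=(M4−M3)/(6·2)=-7/318, b=Δ3−h3·(2M3+M4)/6=-67/106
seg 4: a=1, c=M4/2=-173/636, d=(M5−M4)/(6·3)=173/5724, b=Δ4−h4·(2M4+M5)/6=-463/318
t_q=39/4 → seg 4, τ=3/4; S=1+-463/318·τ+-173/636·τ²+173/5724·τ³=-3151/13568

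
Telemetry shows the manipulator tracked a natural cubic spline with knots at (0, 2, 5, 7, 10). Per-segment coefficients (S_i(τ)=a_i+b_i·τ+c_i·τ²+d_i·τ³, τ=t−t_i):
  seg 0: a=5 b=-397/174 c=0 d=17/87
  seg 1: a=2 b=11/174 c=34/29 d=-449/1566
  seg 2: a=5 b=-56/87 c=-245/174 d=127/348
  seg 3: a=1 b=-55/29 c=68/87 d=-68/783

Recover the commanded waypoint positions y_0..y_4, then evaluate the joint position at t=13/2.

y_0=5 y_1=2 y_2=5 y_3=1 y_4=0
S(13/2) = 1947/928

y_0 = S_0(0) = a_0 = 5
y_1 = S_1(0) = a_1 = 2
y_2 = S_2(0) = a_2 = 5
y_3 = S_3(0) = a_3 = 1
y_4 = S_3(3) = 0
t_q=13/2 is in segment 2 (τ=3/2); S_2(τ)=1947/928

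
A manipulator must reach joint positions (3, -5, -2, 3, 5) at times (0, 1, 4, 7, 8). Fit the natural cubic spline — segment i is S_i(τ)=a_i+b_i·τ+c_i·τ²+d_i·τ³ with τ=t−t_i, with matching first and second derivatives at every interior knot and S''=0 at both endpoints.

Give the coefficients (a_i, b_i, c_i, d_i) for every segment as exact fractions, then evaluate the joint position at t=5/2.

Δ: Δ0=-8, Δ1=1, Δ2=5/3, Δ3=2
row 1: diag=8, rhs=54; c'=3/8, d'=27/4
row 2: denom=12−3·3/8=87/8; d'=(4−3·27/4)/(87/8)=-130/87
row 3: denom=8−3·8/29=208/29; d'=(2−3·-130/87)/(208/29)=47/52
back: M3=47/52
back: M2=-130/87−8/29·47/52=-68/39
back: M1=27/4−3/8·-68/39=385/52
M: M0=0, M1=385/52, M2=-68/39, M3=47/52, M4=0
seg 0: a=3, c=M0/2=0, d=(M1−M0)/(6·1)=385/312, b=Δ0−h0·(2M0+M1)/6=-2881/312
seg 1: a=-5, c=M1/2=385/104, d=(M2−M1)/(6·3)=-1427/2808, b=Δ1−h1·(2M1+M2)/6=-863/156
seg 2: a=-2, c=M2/2=-34/39, d=(M3−M2)/(6·3)=413/2808, b=Δ2−h2·(2M2+M3)/6=71/24
seg 3: a=3, c=M3/2=47/104, d=(M4−M3)/(6·1)=-47/312, b=Δ3−h3·(2M3+M4)/6=265/156
t_q=5/2 → seg 1, τ=3/2; S=-5+-863/156·τ+385/104·τ²+-1427/2808·τ³=-5561/832

  seg 0: a=3 b=-2881/312 c=0 d=385/312
  seg 1: a=-5 b=-863/156 c=385/104 d=-1427/2808
  seg 2: a=-2 b=71/24 c=-34/39 d=413/2808
  seg 3: a=3 b=265/156 c=47/104 d=-47/312
S(5/2) = -5561/832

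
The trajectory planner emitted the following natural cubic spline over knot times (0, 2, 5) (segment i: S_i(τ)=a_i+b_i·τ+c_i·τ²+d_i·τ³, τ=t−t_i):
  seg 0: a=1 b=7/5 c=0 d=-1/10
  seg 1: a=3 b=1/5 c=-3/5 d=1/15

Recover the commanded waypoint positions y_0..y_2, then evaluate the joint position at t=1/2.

y_0 = S_0(0) = a_0 = 1
y_1 = S_1(0) = a_1 = 3
y_2 = S_1(3) = 0
t_q=1/2 is in segment 0 (τ=1/2); S_0(τ)=27/16

y_0=1 y_1=3 y_2=0
S(1/2) = 27/16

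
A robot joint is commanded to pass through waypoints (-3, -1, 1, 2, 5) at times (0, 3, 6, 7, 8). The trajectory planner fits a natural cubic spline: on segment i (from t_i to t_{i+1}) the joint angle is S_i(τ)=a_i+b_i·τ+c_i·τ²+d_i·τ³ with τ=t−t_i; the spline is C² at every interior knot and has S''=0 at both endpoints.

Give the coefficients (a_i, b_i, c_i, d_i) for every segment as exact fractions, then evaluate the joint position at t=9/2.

  seg 0: a=-3 b=109/168 c=0 d=1/504
  seg 1: a=-1 b=59/84 c=1/56 d=-5/504
  seg 2: a=1 b=13/24 c=-1/14 d=89/168
  seg 3: a=2 b=167/84 c=85/56 d=-85/168
S(9/2) = 27/448

Δ: Δ0=2/3, Δ1=2/3, Δ2=1, Δ3=3
row 1: diag=12, rhs=0; c'=1/4, d'=0
row 2: denom=8−3·1/4=29/4; d'=(2−3·0)/(29/4)=8/29
row 3: denom=4−1·4/29=112/29; d'=(12−1·8/29)/(112/29)=85/28
back: M3=85/28
back: M2=8/29−4/29·85/28=-1/7
back: M1=0−1/4·-1/7=1/28
M: M0=0, M1=1/28, M2=-1/7, M3=85/28, M4=0
seg 0: a=-3, c=M0/2=0, d=(M1−M0)/(6·3)=1/504, b=Δ0−h0·(2M0+M1)/6=109/168
seg 1: a=-1, c=M1/2=1/56, d=(M2−M1)/(6·3)=-5/504, b=Δ1−h1·(2M1+M2)/6=59/84
seg 2: a=1, c=M2/2=-1/14, d=(M3−M2)/(6·1)=89/168, b=Δ2−h2·(2M2+M3)/6=13/24
seg 3: a=2, c=M3/2=85/56, d=(M4−M3)/(6·1)=-85/168, b=Δ3−h3·(2M3+M4)/6=167/84
t_q=9/2 → seg 1, τ=3/2; S=-1+59/84·τ+1/56·τ²+-5/504·τ³=27/448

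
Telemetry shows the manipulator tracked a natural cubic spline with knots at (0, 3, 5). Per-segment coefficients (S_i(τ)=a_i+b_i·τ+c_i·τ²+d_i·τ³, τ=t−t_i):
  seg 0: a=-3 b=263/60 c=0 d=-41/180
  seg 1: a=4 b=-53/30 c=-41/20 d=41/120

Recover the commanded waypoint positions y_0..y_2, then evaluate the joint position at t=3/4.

y_0 = S_0(0) = a_0 = -3
y_1 = S_1(0) = a_1 = 4
y_2 = S_1(2) = -5
t_q=3/4 is in segment 0 (τ=3/4); S_0(τ)=49/256

y_0=-3 y_1=4 y_2=-5
S(3/4) = 49/256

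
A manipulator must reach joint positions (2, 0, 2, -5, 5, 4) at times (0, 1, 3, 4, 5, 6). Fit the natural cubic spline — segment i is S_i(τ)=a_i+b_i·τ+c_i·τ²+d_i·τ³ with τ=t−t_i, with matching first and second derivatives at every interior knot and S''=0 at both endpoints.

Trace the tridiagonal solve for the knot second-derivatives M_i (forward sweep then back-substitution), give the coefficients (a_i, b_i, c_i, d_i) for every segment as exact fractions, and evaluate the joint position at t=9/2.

  seg 0: a=2 b=-196/57 c=0 d=82/57
  seg 1: a=0 b=50/57 c=82/19 d=-485/228
  seg 2: a=2 b=-421/57 c=-321/38 d=53/6
  seg 3: a=-5 b=253/114 c=343/19 d=-1171/114
  seg 4: a=5 b=428/57 c=-485/38 d=485/114
S(9/2) = -201/304

Δ: Δ0=-2, Δ1=1, Δ2=-7, Δ3=10, Δ4=-1
row 1: diag=6, rhs=18; c'=1/3, d'=3
row 2: denom=6−2·1/3=16/3; d'=(-48−2·3)/(16/3)=-81/8
row 3: denom=4−1·3/16=61/16; d'=(102−1·-81/8)/(61/16)=1794/61
row 4: denom=4−1·16/61=228/61; d'=(-66−1·1794/61)/(228/61)=-485/19
back: M4=-485/19
back: M3=1794/61−16/61·-485/19=686/19
back: M2=-81/8−3/16·686/19=-321/19
back: M1=3−1/3·-321/19=164/19
M: M0=0, M1=164/19, M2=-321/19, M3=686/19, M4=-485/19, M5=0
seg 0: a=2, c=M0/2=0, d=(M1−M0)/(6·1)=82/57, b=Δ0−h0·(2M0+M1)/6=-196/57
seg 1: a=0, c=M1/2=82/19, d=(M2−M1)/(6·2)=-485/228, b=Δ1−h1·(2M1+M2)/6=50/57
seg 2: a=2, c=M2/2=-321/38, d=(M3−M2)/(6·1)=53/6, b=Δ2−h2·(2M2+M3)/6=-421/57
seg 3: a=-5, c=M3/2=343/19, d=(M4−M3)/(6·1)=-1171/114, b=Δ3−h3·(2M3+M4)/6=253/114
seg 4: a=5, c=M4/2=-485/38, d=(M5−M4)/(6·1)=485/114, b=Δ4−h4·(2M4+M5)/6=428/57
t_q=9/2 → seg 3, τ=1/2; S=-5+253/114·τ+343/19·τ²+-1171/114·τ³=-201/304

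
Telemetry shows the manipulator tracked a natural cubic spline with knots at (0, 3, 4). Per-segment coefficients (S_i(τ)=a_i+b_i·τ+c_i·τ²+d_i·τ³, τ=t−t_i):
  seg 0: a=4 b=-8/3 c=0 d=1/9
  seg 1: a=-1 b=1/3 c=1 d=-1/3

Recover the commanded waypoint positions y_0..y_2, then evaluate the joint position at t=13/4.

y_0 = S_0(0) = a_0 = 4
y_1 = S_1(0) = a_1 = -1
y_2 = S_1(1) = 0
t_q=13/4 is in segment 1 (τ=1/4); S_1(τ)=-55/64

y_0=4 y_1=-1 y_2=0
S(13/4) = -55/64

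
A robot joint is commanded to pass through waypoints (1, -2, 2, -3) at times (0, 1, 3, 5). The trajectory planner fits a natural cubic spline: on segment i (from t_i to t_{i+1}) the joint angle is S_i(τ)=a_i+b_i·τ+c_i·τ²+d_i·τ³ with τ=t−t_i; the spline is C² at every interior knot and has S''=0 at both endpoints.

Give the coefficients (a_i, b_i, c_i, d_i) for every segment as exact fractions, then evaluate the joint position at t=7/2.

Δ: Δ0=-3, Δ1=2, Δ2=-5/2
row 1: diag=6, rhs=30; c'=1/3, d'=5
row 2: denom=8−2·1/3=22/3; d'=(-27−2·5)/(22/3)=-111/22
back: M2=-111/22
back: M1=5−1/3·-111/22=147/22
M: M0=0, M1=147/22, M2=-111/22, M3=0
seg 0: a=1, c=M0/2=0, d=(M1−M0)/(6·1)=49/44, b=Δ0−h0·(2M0+M1)/6=-181/44
seg 1: a=-2, c=M1/2=147/44, d=(M2−M1)/(6·2)=-43/44, b=Δ1−h1·(2M1+M2)/6=-17/22
seg 2: a=2, c=M2/2=-111/44, d=(M3−M2)/(6·2)=37/88, b=Δ2−h2·(2M2+M3)/6=19/22
t_q=7/2 → seg 2, τ=1/2; S=2+19/22·τ+-111/44·τ²+37/88·τ³=1305/704

  seg 0: a=1 b=-181/44 c=0 d=49/44
  seg 1: a=-2 b=-17/22 c=147/44 d=-43/44
  seg 2: a=2 b=19/22 c=-111/44 d=37/88
S(7/2) = 1305/704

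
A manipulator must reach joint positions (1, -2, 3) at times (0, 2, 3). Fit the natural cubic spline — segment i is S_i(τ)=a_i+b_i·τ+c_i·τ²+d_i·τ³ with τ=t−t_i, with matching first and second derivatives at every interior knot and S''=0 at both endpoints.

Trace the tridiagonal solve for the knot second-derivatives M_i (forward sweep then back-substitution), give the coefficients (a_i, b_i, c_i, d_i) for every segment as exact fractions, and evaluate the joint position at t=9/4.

Δ: Δ0=-3/2, Δ1=5
row 1: diag=6, rhs=39; c'=1/6, d'=13/2
back: M1=13/2
M: M0=0, M1=13/2, M2=0
seg 0: a=1, c=M0/2=0, d=(M1−M0)/(6·2)=13/24, b=Δ0−h0·(2M0+M1)/6=-11/3
seg 1: a=-2, c=M1/2=13/4, d=(M2−M1)/(6·1)=-13/12, b=Δ1−h1·(2M1+M2)/6=17/6
t_q=9/4 → seg 1, τ=1/4; S=-2+17/6·τ+13/4·τ²+-13/12·τ³=-283/256

  seg 0: a=1 b=-11/3 c=0 d=13/24
  seg 1: a=-2 b=17/6 c=13/4 d=-13/12
S(9/4) = -283/256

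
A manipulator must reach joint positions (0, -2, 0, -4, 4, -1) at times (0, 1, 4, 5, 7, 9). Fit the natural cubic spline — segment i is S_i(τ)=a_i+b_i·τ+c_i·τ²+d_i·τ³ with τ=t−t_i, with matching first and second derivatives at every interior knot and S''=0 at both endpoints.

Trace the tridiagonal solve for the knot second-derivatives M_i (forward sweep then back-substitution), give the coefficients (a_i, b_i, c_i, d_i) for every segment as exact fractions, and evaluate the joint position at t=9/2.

  seg 0: a=0 b=-19429/7068 c=0 d=5293/7068
  seg 1: a=-2 b=-1775/3534 c=5293/2356 d=-4375/7068
  seg 2: a=0 b=-26401/7068 c=-1958/589 d=21625/7068
  seg 3: a=-4 b=-4259/3534 c=13793/2356 d=-2873/1767
  seg 4: a=4 b=9547/3534 c=-9191/2356 d=9191/14136
S(9/2) = -43657/18848

Δ: Δ0=-2, Δ1=2/3, Δ2=-4, Δ3=4, Δ4=-5/2
row 1: diag=8, rhs=16; c'=3/8, d'=2
row 2: denom=8−3·3/8=55/8; d'=(-28−3·2)/(55/8)=-272/55
row 3: denom=6−1·8/55=322/55; d'=(48−1·-272/55)/(322/55)=208/23
row 4: denom=8−2·55/161=1178/161; d'=(-39−2·208/23)/(1178/161)=-9191/1178
back: M4=-9191/1178
back: M3=208/23−55/161·-9191/1178=13793/1178
back: M2=-272/55−8/55·13793/1178=-3916/589
back: M1=2−3/8·-3916/589=5293/1178
M: M0=0, M1=5293/1178, M2=-3916/589, M3=13793/1178, M4=-9191/1178, M5=0
seg 0: a=0, c=M0/2=0, d=(M1−M0)/(6·1)=5293/7068, b=Δ0−h0·(2M0+M1)/6=-19429/7068
seg 1: a=-2, c=M1/2=5293/2356, d=(M2−M1)/(6·3)=-4375/7068, b=Δ1−h1·(2M1+M2)/6=-1775/3534
seg 2: a=0, c=M2/2=-1958/589, d=(M3−M2)/(6·1)=21625/7068, b=Δ2−h2·(2M2+M3)/6=-26401/7068
seg 3: a=-4, c=M3/2=13793/2356, d=(M4−M3)/(6·2)=-2873/1767, b=Δ3−h3·(2M3+M4)/6=-4259/3534
seg 4: a=4, c=M4/2=-9191/2356, d=(M5−M4)/(6·2)=9191/14136, b=Δ4−h4·(2M4+M5)/6=9547/3534
t_q=9/2 → seg 2, τ=1/2; S=0+-26401/7068·τ+-1958/589·τ²+21625/7068·τ³=-43657/18848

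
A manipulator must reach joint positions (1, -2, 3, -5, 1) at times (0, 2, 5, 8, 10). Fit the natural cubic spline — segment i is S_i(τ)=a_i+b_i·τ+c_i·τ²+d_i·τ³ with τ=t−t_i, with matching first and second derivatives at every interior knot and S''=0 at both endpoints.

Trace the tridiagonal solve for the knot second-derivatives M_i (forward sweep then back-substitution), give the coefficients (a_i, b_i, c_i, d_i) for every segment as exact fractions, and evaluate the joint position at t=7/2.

Δ: Δ0=-3/2, Δ1=5/3, Δ2=-8/3, Δ3=3
row 1: diag=10, rhs=19; c'=3/10, d'=19/10
row 2: denom=12−3·3/10=111/10; d'=(-26−3·19/10)/(111/10)=-317/111
row 3: denom=10−3·10/37=340/37; d'=(34−3·-317/111)/(340/37)=315/68
back: M3=315/68
back: M2=-317/111−10/37·315/68=-419/102
back: M1=19/10−3/10·-419/102=213/68
M: M0=0, M1=213/68, M2=-419/102, M3=315/68, M4=0
seg 0: a=1, c=M0/2=0, d=(M1−M0)/(6·2)=71/272, b=Δ0−h0·(2M0+M1)/6=-173/68
seg 1: a=-2, c=M1/2=213/136, d=(M2−M1)/(6·3)=-1477/3672, b=Δ1−h1·(2M1+M2)/6=10/17
seg 2: a=3, c=M2/2=-419/204, d=(M3−M2)/(6·3)=1783/3672, b=Δ2−h2·(2M2+M3)/6=-7/8
seg 3: a=-5, c=M3/2=315/136, d=(M4−M3)/(6·2)=-105/272, b=Δ3−h3·(2M3+M4)/6=-3/34
t_q=7/2 → seg 1, τ=3/2; S=-2+10/17·τ+213/136·τ²+-1477/3672·τ³=1141/1088

  seg 0: a=1 b=-173/68 c=0 d=71/272
  seg 1: a=-2 b=10/17 c=213/136 d=-1477/3672
  seg 2: a=3 b=-7/8 c=-419/204 d=1783/3672
  seg 3: a=-5 b=-3/34 c=315/136 d=-105/272
S(7/2) = 1141/1088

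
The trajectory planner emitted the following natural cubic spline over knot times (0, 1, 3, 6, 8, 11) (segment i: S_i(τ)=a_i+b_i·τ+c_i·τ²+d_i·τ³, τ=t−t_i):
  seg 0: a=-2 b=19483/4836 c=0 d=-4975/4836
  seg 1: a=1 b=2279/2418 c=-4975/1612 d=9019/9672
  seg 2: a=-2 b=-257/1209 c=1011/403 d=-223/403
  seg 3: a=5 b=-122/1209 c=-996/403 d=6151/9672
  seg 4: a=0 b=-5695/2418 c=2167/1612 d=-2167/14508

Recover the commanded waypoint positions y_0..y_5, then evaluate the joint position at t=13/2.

y_0=-2 y_1=1 y_2=-2 y_3=5 y_4=0 y_5=1
S(13/2) = 113773/25792

y_0 = S_0(0) = a_0 = -2
y_1 = S_1(0) = a_1 = 1
y_2 = S_2(0) = a_2 = -2
y_3 = S_3(0) = a_3 = 5
y_4 = S_4(0) = a_4 = 0
y_5 = S_4(3) = 1
t_q=13/2 is in segment 3 (τ=1/2); S_3(τ)=113773/25792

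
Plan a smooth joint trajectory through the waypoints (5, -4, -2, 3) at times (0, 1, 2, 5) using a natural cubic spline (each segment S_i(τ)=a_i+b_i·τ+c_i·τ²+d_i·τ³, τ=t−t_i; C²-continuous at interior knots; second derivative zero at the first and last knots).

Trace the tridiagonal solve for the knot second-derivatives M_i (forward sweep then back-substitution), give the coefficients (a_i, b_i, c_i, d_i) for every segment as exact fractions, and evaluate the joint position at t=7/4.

Δ: Δ0=-9, Δ1=2, Δ2=5/3
row 1: diag=4, rhs=66; c'=1/4, d'=33/2
row 2: denom=8−1·1/4=31/4; d'=(-2−1·33/2)/(31/4)=-74/31
back: M2=-74/31
back: M1=33/2−1/4·-74/31=530/31
M: M0=0, M1=530/31, M2=-74/31, M3=0
seg 0: a=5, c=M0/2=0, d=(M1−M0)/(6·1)=265/93, b=Δ0−h0·(2M0+M1)/6=-1102/93
seg 1: a=-4, c=M1/2=265/31, d=(M2−M1)/(6·1)=-302/93, b=Δ1−h1·(2M1+M2)/6=-307/93
seg 2: a=-2, c=M2/2=-37/31, d=(M3−M2)/(6·3)=37/279, b=Δ2−h2·(2M2+M3)/6=377/93
t_q=7/4 → seg 1, τ=3/4; S=-4+-307/93·τ+265/31·τ²+-302/93·τ³=-3013/992

  seg 0: a=5 b=-1102/93 c=0 d=265/93
  seg 1: a=-4 b=-307/93 c=265/31 d=-302/93
  seg 2: a=-2 b=377/93 c=-37/31 d=37/279
S(7/4) = -3013/992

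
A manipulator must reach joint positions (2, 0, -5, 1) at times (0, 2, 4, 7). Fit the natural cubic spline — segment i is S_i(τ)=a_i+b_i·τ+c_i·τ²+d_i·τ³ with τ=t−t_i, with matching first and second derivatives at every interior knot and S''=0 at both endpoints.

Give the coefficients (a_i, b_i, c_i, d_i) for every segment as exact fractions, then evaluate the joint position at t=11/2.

Δ: Δ0=-1, Δ1=-5/2, Δ2=2
row 1: diag=8, rhs=-9; c'=1/4, d'=-9/8
row 2: denom=10−2·1/4=19/2; d'=(27−2·-9/8)/(19/2)=117/38
back: M2=117/38
back: M1=-9/8−1/4·117/38=-36/19
M: M0=0, M1=-36/19, M2=117/38, M3=0
seg 0: a=2, c=M0/2=0, d=(M1−M0)/(6·2)=-3/19, b=Δ0−h0·(2M0+M1)/6=-7/19
seg 1: a=0, c=M1/2=-18/19, d=(M2−M1)/(6·2)=63/152, b=Δ1−h1·(2M1+M2)/6=-43/19
seg 2: a=-5, c=M2/2=117/76, d=(M3−M2)/(6·3)=-13/76, b=Δ2−h2·(2M2+M3)/6=-41/38
t_q=11/2 → seg 2, τ=3/2; S=-5+-41/38·τ+117/76·τ²+-13/76·τ³=-2269/608

  seg 0: a=2 b=-7/19 c=0 d=-3/19
  seg 1: a=0 b=-43/19 c=-18/19 d=63/152
  seg 2: a=-5 b=-41/38 c=117/76 d=-13/76
S(11/2) = -2269/608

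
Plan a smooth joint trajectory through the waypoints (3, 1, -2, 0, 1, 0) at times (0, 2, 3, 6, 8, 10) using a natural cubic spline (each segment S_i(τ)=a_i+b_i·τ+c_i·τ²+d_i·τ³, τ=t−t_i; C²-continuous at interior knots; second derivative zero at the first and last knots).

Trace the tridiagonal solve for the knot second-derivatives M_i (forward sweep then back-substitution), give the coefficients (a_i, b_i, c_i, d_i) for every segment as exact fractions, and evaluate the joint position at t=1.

  seg 0: a=3 b=-332/2355 c=0 d=-2023/9420
  seg 1: a=1 b=-6401/2355 c=-2023/1570 d=4741/4710
  seg 2: a=-2 b=-10717/4710 c=1359/785 d=-707/2826
  seg 3: a=0 b=3196/2355 c=-817/1570 d=173/3768
  seg 4: a=1 b=-817/4710 c=-769/3140 d=769/18840
S(1) = 8303/3140

Δ: Δ0=-1, Δ1=-3, Δ2=2/3, Δ3=1/2, Δ4=-1/2
row 1: diag=6, rhs=-12; c'=1/6, d'=-2
row 2: denom=8−1·1/6=47/6; d'=(22−1·-2)/(47/6)=144/47
row 3: denom=10−3·18/47=416/47; d'=(-1−3·144/47)/(416/47)=-479/416
row 4: denom=8−2·47/208=785/104; d'=(-6−2·-479/416)/(785/104)=-769/1570
back: M4=-769/1570
back: M3=-479/416−47/208·-769/1570=-817/785
back: M2=144/47−18/47·-817/785=2718/785
back: M1=-2−1/6·2718/785=-2023/785
M: M0=0, M1=-2023/785, M2=2718/785, M3=-817/785, M4=-769/1570, M5=0
seg 0: a=3, c=M0/2=0, d=(M1−M0)/(6·2)=-2023/9420, b=Δ0−h0·(2M0+M1)/6=-332/2355
seg 1: a=1, c=M1/2=-2023/1570, d=(M2−M1)/(6·1)=4741/4710, b=Δ1−h1·(2M1+M2)/6=-6401/2355
seg 2: a=-2, c=M2/2=1359/785, d=(M3−M2)/(6·3)=-707/2826, b=Δ2−h2·(2M2+M3)/6=-10717/4710
seg 3: a=0, c=M3/2=-817/1570, d=(M4−M3)/(6·2)=173/3768, b=Δ3−h3·(2M3+M4)/6=3196/2355
seg 4: a=1, c=M4/2=-769/3140, d=(M5−M4)/(6·2)=769/18840, b=Δ4−h4·(2M4+M5)/6=-817/4710
t_q=1 → seg 0, τ=1; S=3+-332/2355·τ+0·τ²+-2023/9420·τ³=8303/3140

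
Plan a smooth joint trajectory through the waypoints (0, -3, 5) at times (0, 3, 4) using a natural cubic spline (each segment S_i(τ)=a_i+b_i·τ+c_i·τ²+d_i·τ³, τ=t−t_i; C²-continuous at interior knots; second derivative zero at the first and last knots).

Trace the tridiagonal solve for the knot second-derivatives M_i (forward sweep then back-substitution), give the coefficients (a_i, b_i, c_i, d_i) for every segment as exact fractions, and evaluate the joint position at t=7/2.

  seg 0: a=0 b=-35/8 c=0 d=3/8
  seg 1: a=-3 b=23/4 c=27/8 d=-9/8
S(7/2) = 37/64

Δ: Δ0=-1, Δ1=8
row 1: diag=8, rhs=54; c'=1/8, d'=27/4
back: M1=27/4
M: M0=0, M1=27/4, M2=0
seg 0: a=0, c=M0/2=0, d=(M1−M0)/(6·3)=3/8, b=Δ0−h0·(2M0+M1)/6=-35/8
seg 1: a=-3, c=M1/2=27/8, d=(M2−M1)/(6·1)=-9/8, b=Δ1−h1·(2M1+M2)/6=23/4
t_q=7/2 → seg 1, τ=1/2; S=-3+23/4·τ+27/8·τ²+-9/8·τ³=37/64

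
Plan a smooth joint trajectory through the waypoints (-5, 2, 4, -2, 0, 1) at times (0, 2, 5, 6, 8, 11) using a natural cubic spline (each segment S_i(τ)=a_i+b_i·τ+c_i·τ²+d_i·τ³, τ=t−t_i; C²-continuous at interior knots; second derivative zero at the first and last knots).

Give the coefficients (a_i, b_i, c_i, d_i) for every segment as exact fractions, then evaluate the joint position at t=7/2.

Δ: Δ0=7/2, Δ1=2/3, Δ2=-6, Δ3=1, Δ4=1/3
row 1: diag=10, rhs=-17; c'=3/10, d'=-17/10
row 2: denom=8−3·3/10=71/10; d'=(-40−3·-17/10)/(71/10)=-349/71
row 3: denom=6−1·10/71=416/71; d'=(42−1·-349/71)/(416/71)=3331/416
row 4: denom=10−2·71/208=969/104; d'=(-4−2·3331/416)/(969/104)=-4163/1938
back: M4=-4163/1938
back: M3=3331/416−71/208·-4163/1938=16939/1938
back: M2=-349/71−10/71·16939/1938=-5956/969
back: M1=-17/10−3/10·-5956/969=93/646
M: M0=0, M1=93/646, M2=-5956/969, M3=16939/1938, M4=-4163/1938, M5=0
seg 0: a=-5, c=M0/2=0, d=(M1−M0)/(6·2)=31/2584, b=Δ0−h0·(2M0+M1)/6=1115/323
seg 1: a=2, c=M1/2=93/1292, d=(M2−M1)/(6·3)=-12191/34884, b=Δ1−h1·(2M1+M2)/6=2323/646
seg 2: a=4, c=M2/2=-2978/969, d=(M3−M2)/(6·1)=9617/3876, b=Δ2−h2·(2M2+M3)/6=-411/76
seg 3: a=-2, c=M3/2=16939/3876, d=(M4−M3)/(6·2)=-3517/3876, b=Δ3−h3·(2M3+M4)/6=-7967/1938
seg 4: a=0, c=M4/2=-4163/3876, d=(M5−M4)/(6·3)=4163/34884, b=Δ4−h4·(2M4+M5)/6=1603/646
t_q=7/2 → seg 1, τ=3/2; S=2+2323/646·τ+93/1292·τ²+-12191/34884·τ³=65907/10336

  seg 0: a=-5 b=1115/323 c=0 d=31/2584
  seg 1: a=2 b=2323/646 c=93/1292 d=-12191/34884
  seg 2: a=4 b=-411/76 c=-2978/969 d=9617/3876
  seg 3: a=-2 b=-7967/1938 c=16939/3876 d=-3517/3876
  seg 4: a=0 b=1603/646 c=-4163/3876 d=4163/34884
S(7/2) = 65907/10336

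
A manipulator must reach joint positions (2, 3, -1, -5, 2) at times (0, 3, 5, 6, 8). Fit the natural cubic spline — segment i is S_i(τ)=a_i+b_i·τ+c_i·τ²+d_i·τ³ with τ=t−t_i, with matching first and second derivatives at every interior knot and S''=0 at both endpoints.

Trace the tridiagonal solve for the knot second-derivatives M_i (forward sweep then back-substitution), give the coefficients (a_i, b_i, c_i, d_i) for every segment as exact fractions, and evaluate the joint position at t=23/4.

  seg 0: a=2 b=355/489 c=0 d=-64/1467
  seg 1: a=3 b=-221/489 c=-64/163 d=-373/1956
  seg 2: a=-1 b=-2108/489 c=-501/326 d=1807/978
  seg 3: a=-5 b=-1801/978 c=653/163 d=-653/978
S(23/4) = -90093/20864

Δ: Δ0=1/3, Δ1=-2, Δ2=-4, Δ3=7/2
row 1: diag=10, rhs=-14; c'=1/5, d'=-7/5
row 2: denom=6−2·1/5=28/5; d'=(-12−2·-7/5)/(28/5)=-23/14
row 3: denom=6−1·5/28=163/28; d'=(45−1·-23/14)/(163/28)=1306/163
back: M3=1306/163
back: M2=-23/14−5/28·1306/163=-501/163
back: M1=-7/5−1/5·-501/163=-128/163
M: M0=0, M1=-128/163, M2=-501/163, M3=1306/163, M4=0
seg 0: a=2, c=M0/2=0, d=(M1−M0)/(6·3)=-64/1467, b=Δ0−h0·(2M0+M1)/6=355/489
seg 1: a=3, c=M1/2=-64/163, d=(M2−M1)/(6·2)=-373/1956, b=Δ1−h1·(2M1+M2)/6=-221/489
seg 2: a=-1, c=M2/2=-501/326, d=(M3−M2)/(6·1)=1807/978, b=Δ2−h2·(2M2+M3)/6=-2108/489
seg 3: a=-5, c=M3/2=653/163, d=(M4−M3)/(6·2)=-653/978, b=Δ3−h3·(2M3+M4)/6=-1801/978
t_q=23/4 → seg 2, τ=3/4; S=-1+-2108/489·τ+-501/326·τ²+1807/978·τ³=-90093/20864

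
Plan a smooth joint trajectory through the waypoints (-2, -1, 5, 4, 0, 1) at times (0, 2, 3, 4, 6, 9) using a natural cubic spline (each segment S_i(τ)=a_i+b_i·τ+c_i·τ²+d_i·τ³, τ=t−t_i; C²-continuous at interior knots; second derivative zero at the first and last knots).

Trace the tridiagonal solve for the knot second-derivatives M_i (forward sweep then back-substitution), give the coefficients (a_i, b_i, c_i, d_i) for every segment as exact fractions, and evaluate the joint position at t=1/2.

  seg 0: a=-2 b=-1871/921 c=0 d=4663/7368
  seg 1: a=-1 b=10247/1842 c=4663/1228 d=-12379/3684
  seg 2: a=5 b=11335/3684 c=-1929/307 d=8129/3684
  seg 3: a=4 b=-5287/1842 c=413/1228 d=91/1842
  seg 4: a=0 b=-1717/1842 c=777/1228 d=-259/3684
S(1/2) = -57699/19648

Δ: Δ0=1/2, Δ1=6, Δ2=-1, Δ3=-2, Δ4=1/3
row 1: diag=6, rhs=33; c'=1/6, d'=11/2
row 2: denom=4−1·1/6=23/6; d'=(-42−1·11/2)/(23/6)=-285/23
row 3: denom=6−1·6/23=132/23; d'=(-6−1·-285/23)/(132/23)=49/44
row 4: denom=10−2·23/66=307/33; d'=(14−2·49/44)/(307/33)=777/614
back: M4=777/614
back: M3=49/44−23/66·777/614=413/614
back: M2=-285/23−6/23·413/614=-3858/307
back: M1=11/2−1/6·-3858/307=4663/614
M: M0=0, M1=4663/614, M2=-3858/307, M3=413/614, M4=777/614, M5=0
seg 0: a=-2, c=M0/2=0, d=(M1−M0)/(6·2)=4663/7368, b=Δ0−h0·(2M0+M1)/6=-1871/921
seg 1: a=-1, c=M1/2=4663/1228, d=(M2−M1)/(6·1)=-12379/3684, b=Δ1−h1·(2M1+M2)/6=10247/1842
seg 2: a=5, c=M2/2=-1929/307, d=(M3−M2)/(6·1)=8129/3684, b=Δ2−h2·(2M2+M3)/6=11335/3684
seg 3: a=4, c=M3/2=413/1228, d=(M4−M3)/(6·2)=91/1842, b=Δ3−h3·(2M3+M4)/6=-5287/1842
seg 4: a=0, c=M4/2=777/1228, d=(M5−M4)/(6·3)=-259/3684, b=Δ4−h4·(2M4+M5)/6=-1717/1842
t_q=1/2 → seg 0, τ=1/2; S=-2+-1871/921·τ+0·τ²+4663/7368·τ³=-57699/19648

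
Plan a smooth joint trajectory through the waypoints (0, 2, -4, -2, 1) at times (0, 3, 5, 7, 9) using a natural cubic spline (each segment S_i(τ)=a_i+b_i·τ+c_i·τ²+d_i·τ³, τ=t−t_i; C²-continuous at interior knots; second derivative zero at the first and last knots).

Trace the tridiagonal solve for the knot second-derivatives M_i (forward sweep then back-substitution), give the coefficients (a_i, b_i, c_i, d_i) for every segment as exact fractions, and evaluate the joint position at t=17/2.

  seg 0: a=0 b=1837/852 c=0 d=-47/284
  seg 1: a=2 b=-985/426 c=-423/284 d=122/213
  seg 2: a=-4 b=-595/426 c=553/284 d=-319/852
  seg 3: a=-2 b=809/426 c=-85/284 d=85/1704
S(17/2) = 1561/4544

Δ: Δ0=2/3, Δ1=-3, Δ2=1, Δ3=3/2
row 1: diag=10, rhs=-22; c'=1/5, d'=-11/5
row 2: denom=8−2·1/5=38/5; d'=(24−2·-11/5)/(38/5)=71/19
row 3: denom=8−2·5/19=142/19; d'=(3−2·71/19)/(142/19)=-85/142
back: M3=-85/142
back: M2=71/19−5/19·-85/142=553/142
back: M1=-11/5−1/5·553/142=-423/142
M: M0=0, M1=-423/142, M2=553/142, M3=-85/142, M4=0
seg 0: a=0, c=M0/2=0, d=(M1−M0)/(6·3)=-47/284, b=Δ0−h0·(2M0+M1)/6=1837/852
seg 1: a=2, c=M1/2=-423/284, d=(M2−M1)/(6·2)=122/213, b=Δ1−h1·(2M1+M2)/6=-985/426
seg 2: a=-4, c=M2/2=553/284, d=(M3−M2)/(6·2)=-319/852, b=Δ2−h2·(2M2+M3)/6=-595/426
seg 3: a=-2, c=M3/2=-85/284, d=(M4−M3)/(6·2)=85/1704, b=Δ3−h3·(2M3+M4)/6=809/426
t_q=17/2 → seg 3, τ=3/2; S=-2+809/426·τ+-85/284·τ²+85/1704·τ³=1561/4544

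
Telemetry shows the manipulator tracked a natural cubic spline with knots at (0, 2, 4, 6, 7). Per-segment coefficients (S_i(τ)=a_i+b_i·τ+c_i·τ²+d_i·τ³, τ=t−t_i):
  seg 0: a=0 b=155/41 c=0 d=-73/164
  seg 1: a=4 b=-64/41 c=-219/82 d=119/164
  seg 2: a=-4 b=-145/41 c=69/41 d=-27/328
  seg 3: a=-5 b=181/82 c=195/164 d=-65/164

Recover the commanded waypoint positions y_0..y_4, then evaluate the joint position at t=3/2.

y_0=0 y_1=4 y_2=-4 y_3=-5 y_4=-2
S(3/2) = 5469/1312

y_0 = S_0(0) = a_0 = 0
y_1 = S_1(0) = a_1 = 4
y_2 = S_2(0) = a_2 = -4
y_3 = S_3(0) = a_3 = -5
y_4 = S_3(1) = -2
t_q=3/2 is in segment 0 (τ=3/2); S_0(τ)=5469/1312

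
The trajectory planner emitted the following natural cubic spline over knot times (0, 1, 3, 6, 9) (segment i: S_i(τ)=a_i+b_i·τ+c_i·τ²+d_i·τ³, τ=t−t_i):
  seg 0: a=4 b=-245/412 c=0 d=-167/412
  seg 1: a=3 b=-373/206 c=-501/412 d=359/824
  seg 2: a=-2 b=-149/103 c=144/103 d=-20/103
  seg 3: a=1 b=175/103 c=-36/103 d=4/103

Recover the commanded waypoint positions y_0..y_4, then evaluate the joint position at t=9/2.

y_0=4 y_1=3 y_2=-2 y_3=1 y_4=4
S(9/2) = -173/103

y_0 = S_0(0) = a_0 = 4
y_1 = S_1(0) = a_1 = 3
y_2 = S_2(0) = a_2 = -2
y_3 = S_3(0) = a_3 = 1
y_4 = S_3(3) = 4
t_q=9/2 is in segment 2 (τ=3/2); S_2(τ)=-173/103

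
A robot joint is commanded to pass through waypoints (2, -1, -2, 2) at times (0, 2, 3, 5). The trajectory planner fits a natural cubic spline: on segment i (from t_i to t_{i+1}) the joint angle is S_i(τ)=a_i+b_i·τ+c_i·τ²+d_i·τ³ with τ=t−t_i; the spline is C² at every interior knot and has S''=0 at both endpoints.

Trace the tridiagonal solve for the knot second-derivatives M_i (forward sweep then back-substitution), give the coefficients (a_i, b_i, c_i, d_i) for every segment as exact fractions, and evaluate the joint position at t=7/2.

Δ: Δ0=-3/2, Δ1=-1, Δ2=2
row 1: diag=6, rhs=3; c'=1/6, d'=1/2
row 2: denom=6−1·1/6=35/6; d'=(18−1·1/2)/(35/6)=3
back: M2=3
back: M1=1/2−1/6·3=0
M: M0=0, M1=0, M2=3, M3=0
seg 0: a=2, c=M0/2=0, d=(M1−M0)/(6·2)=0, b=Δ0−h0·(2M0+M1)/6=-3/2
seg 1: a=-1, c=M1/2=0, d=(M2−M1)/(6·1)=1/2, b=Δ1−h1·(2M1+M2)/6=-3/2
seg 2: a=-2, c=M2/2=3/2, d=(M3−M2)/(6·2)=-1/4, b=Δ2−h2·(2M2+M3)/6=0
t_q=7/2 → seg 2, τ=1/2; S=-2+0·τ+3/2·τ²+-1/4·τ³=-53/32

  seg 0: a=2 b=-3/2 c=0 d=0
  seg 1: a=-1 b=-3/2 c=0 d=1/2
  seg 2: a=-2 b=0 c=3/2 d=-1/4
S(7/2) = -53/32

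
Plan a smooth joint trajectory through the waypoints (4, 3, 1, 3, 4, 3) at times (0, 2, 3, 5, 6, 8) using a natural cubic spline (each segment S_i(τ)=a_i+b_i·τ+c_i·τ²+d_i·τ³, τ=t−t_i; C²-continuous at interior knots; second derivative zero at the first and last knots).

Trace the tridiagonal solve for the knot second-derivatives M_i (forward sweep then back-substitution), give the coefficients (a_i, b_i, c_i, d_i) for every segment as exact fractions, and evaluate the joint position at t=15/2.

Δ: Δ0=-1/2, Δ1=-2, Δ2=1, Δ3=1, Δ4=-1/2
row 1: diag=6, rhs=-9; c'=1/6, d'=-3/2
row 2: denom=6−1·1/6=35/6; d'=(18−1·-3/2)/(35/6)=117/35
row 3: denom=6−2·12/35=186/35; d'=(0−2·117/35)/(186/35)=-39/31
row 4: denom=6−1·35/186=1081/186; d'=(-9−1·-39/31)/(1081/186)=-1440/1081
back: M4=-1440/1081
back: M3=-39/31−35/186·-1440/1081=-1089/1081
back: M2=117/35−12/35·-1089/1081=3987/1081
back: M1=-3/2−1/6·3987/1081=-2286/1081
M: M0=0, M1=-2286/1081, M2=3987/1081, M3=-1089/1081, M4=-1440/1081, M5=0
seg 0: a=4, c=M0/2=0, d=(M1−M0)/(6·2)=-381/2162, b=Δ0−h0·(2M0+M1)/6=443/2162
seg 1: a=3, c=M1/2=-1143/1081, d=(M2−M1)/(6·1)=2091/2162, b=Δ1−h1·(2M1+M2)/6=-4129/2162
seg 2: a=1, c=M2/2=3987/2162, d=(M3−M2)/(6·2)=-9/23, b=Δ2−h2·(2M2+M3)/6=-1214/1081
seg 3: a=3, c=M3/2=-1089/2162, d=(M4−M3)/(6·1)=-117/2162, b=Δ3−h3·(2M3+M4)/6=1684/1081
seg 4: a=4, c=M4/2=-720/1081, d=(M5−M4)/(6·2)=120/1081, b=Δ4−h4·(2M4+M5)/6=839/2162
t_q=15/2 → seg 4, τ=3/2; S=4+839/2162·τ+-720/1081·τ²+120/1081·τ³=14953/4324

  seg 0: a=4 b=443/2162 c=0 d=-381/2162
  seg 1: a=3 b=-4129/2162 c=-1143/1081 d=2091/2162
  seg 2: a=1 b=-1214/1081 c=3987/2162 d=-9/23
  seg 3: a=3 b=1684/1081 c=-1089/2162 d=-117/2162
  seg 4: a=4 b=839/2162 c=-720/1081 d=120/1081
S(15/2) = 14953/4324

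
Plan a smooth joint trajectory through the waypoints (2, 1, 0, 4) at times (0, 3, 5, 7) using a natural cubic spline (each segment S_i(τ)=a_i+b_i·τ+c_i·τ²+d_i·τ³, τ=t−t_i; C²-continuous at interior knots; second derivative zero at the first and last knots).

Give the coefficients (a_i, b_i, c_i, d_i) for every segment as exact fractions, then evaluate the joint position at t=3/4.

Δ: Δ0=-1/3, Δ1=-1/2, Δ2=2
row 1: diag=10, rhs=-1; c'=1/5, d'=-1/10
row 2: denom=8−2·1/5=38/5; d'=(15−2·-1/10)/(38/5)=2
back: M2=2
back: M1=-1/10−1/5·2=-1/2
M: M0=0, M1=-1/2, M2=2, M3=0
seg 0: a=2, c=M0/2=0, d=(M1−M0)/(6·3)=-1/36, b=Δ0−h0·(2M0+M1)/6=-1/12
seg 1: a=1, c=M1/2=-1/4, d=(M2−M1)/(6·2)=5/24, b=Δ1−h1·(2M1+M2)/6=-5/6
seg 2: a=0, c=M2/2=1, d=(M3−M2)/(6·2)=-1/6, b=Δ2−h2·(2M2+M3)/6=2/3
t_q=3/4 → seg 0, τ=3/4; S=2+-1/12·τ+0·τ²+-1/36·τ³=493/256

  seg 0: a=2 b=-1/12 c=0 d=-1/36
  seg 1: a=1 b=-5/6 c=-1/4 d=5/24
  seg 2: a=0 b=2/3 c=1 d=-1/6
S(3/4) = 493/256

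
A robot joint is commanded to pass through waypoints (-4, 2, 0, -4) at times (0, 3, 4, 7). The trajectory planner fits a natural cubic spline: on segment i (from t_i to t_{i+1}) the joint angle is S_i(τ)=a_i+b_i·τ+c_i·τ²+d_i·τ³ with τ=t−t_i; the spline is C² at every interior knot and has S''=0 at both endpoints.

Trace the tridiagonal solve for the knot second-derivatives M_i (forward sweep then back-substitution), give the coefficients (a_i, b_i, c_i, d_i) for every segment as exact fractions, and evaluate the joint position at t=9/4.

Δ: Δ0=2, Δ1=-2, Δ2=-4/3
row 1: diag=8, rhs=-24; c'=1/8, d'=-3
row 2: denom=8−1·1/8=63/8; d'=(4−1·-3)/(63/8)=8/9
back: M2=8/9
back: M1=-3−1/8·8/9=-28/9
M: M0=0, M1=-28/9, M2=8/9, M3=0
seg 0: a=-4, c=M0/2=0, d=(M1−M0)/(6·3)=-14/81, b=Δ0−h0·(2M0+M1)/6=32/9
seg 1: a=2, c=M1/2=-14/9, d=(M2−M1)/(6·1)=2/3, b=Δ1−h1·(2M1+M2)/6=-10/9
seg 2: a=0, c=M2/2=4/9, d=(M3−M2)/(6·3)=-4/81, b=Δ2−h2·(2M2+M3)/6=-20/9
t_q=9/4 → seg 0, τ=9/4; S=-4+32/9·τ+0·τ²+-14/81·τ³=65/32

  seg 0: a=-4 b=32/9 c=0 d=-14/81
  seg 1: a=2 b=-10/9 c=-14/9 d=2/3
  seg 2: a=0 b=-20/9 c=4/9 d=-4/81
S(9/4) = 65/32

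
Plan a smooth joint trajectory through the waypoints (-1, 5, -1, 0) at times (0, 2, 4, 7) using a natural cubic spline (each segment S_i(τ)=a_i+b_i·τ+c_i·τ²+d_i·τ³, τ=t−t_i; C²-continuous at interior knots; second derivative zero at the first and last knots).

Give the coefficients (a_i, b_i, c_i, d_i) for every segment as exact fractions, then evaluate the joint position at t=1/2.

  seg 0: a=-1 b=271/57 c=0 d=-25/57
  seg 1: a=5 b=-29/57 c=-50/19 d=79/114
  seg 2: a=-1 b=-155/57 c=29/19 d=-29/171
S(1/2) = 201/152

Δ: Δ0=3, Δ1=-3, Δ2=1/3
row 1: diag=8, rhs=-36; c'=1/4, d'=-9/2
row 2: denom=10−2·1/4=19/2; d'=(20−2·-9/2)/(19/2)=58/19
back: M2=58/19
back: M1=-9/2−1/4·58/19=-100/19
M: M0=0, M1=-100/19, M2=58/19, M3=0
seg 0: a=-1, c=M0/2=0, d=(M1−M0)/(6·2)=-25/57, b=Δ0−h0·(2M0+M1)/6=271/57
seg 1: a=5, c=M1/2=-50/19, d=(M2−M1)/(6·2)=79/114, b=Δ1−h1·(2M1+M2)/6=-29/57
seg 2: a=-1, c=M2/2=29/19, d=(M3−M2)/(6·3)=-29/171, b=Δ2−h2·(2M2+M3)/6=-155/57
t_q=1/2 → seg 0, τ=1/2; S=-1+271/57·τ+0·τ²+-25/57·τ³=201/152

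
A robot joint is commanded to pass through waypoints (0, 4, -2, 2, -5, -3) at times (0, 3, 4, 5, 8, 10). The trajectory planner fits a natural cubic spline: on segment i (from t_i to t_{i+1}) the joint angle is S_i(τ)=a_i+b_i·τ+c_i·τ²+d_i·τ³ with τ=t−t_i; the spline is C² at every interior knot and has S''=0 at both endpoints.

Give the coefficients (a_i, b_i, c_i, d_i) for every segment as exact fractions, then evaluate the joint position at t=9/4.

  seg 0: a=0 b=11206/2121 c=0 d=-8378/19089
  seg 1: a=4 b=-13928/2121 c=-8378/2121 d=9580/2121
  seg 2: a=-2 b=-648/707 c=20362/2121 d=-9934/2121
  seg 3: a=2 b=8978/2121 c=-9440/2121 d=14393/19089
  seg 4: a=-5 b=-4483/2121 c=1651/707 d=-1651/4242
S(9/4) = 22263/3232

Δ: Δ0=4/3, Δ1=-6, Δ2=4, Δ3=-7/3, Δ4=1
row 1: diag=8, rhs=-44; c'=1/8, d'=-11/2
row 2: denom=4−1·1/8=31/8; d'=(60−1·-11/2)/(31/8)=524/31
row 3: denom=8−1·8/31=240/31; d'=(-38−1·524/31)/(240/31)=-851/120
row 4: denom=10−3·31/80=707/80; d'=(20−3·-851/120)/(707/80)=3302/707
back: M4=3302/707
back: M3=-851/120−31/80·3302/707=-18880/2121
back: M2=524/31−8/31·-18880/2121=40724/2121
back: M1=-11/2−1/8·40724/2121=-16756/2121
M: M0=0, M1=-16756/2121, M2=40724/2121, M3=-18880/2121, M4=3302/707, M5=0
seg 0: a=0, c=M0/2=0, d=(M1−M0)/(6·3)=-8378/19089, b=Δ0−h0·(2M0+M1)/6=11206/2121
seg 1: a=4, c=M1/2=-8378/2121, d=(M2−M1)/(6·1)=9580/2121, b=Δ1−h1·(2M1+M2)/6=-13928/2121
seg 2: a=-2, c=M2/2=20362/2121, d=(M3−M2)/(6·1)=-9934/2121, b=Δ2−h2·(2M2+M3)/6=-648/707
seg 3: a=2, c=M3/2=-9440/2121, d=(M4−M3)/(6·3)=14393/19089, b=Δ3−h3·(2M3+M4)/6=8978/2121
seg 4: a=-5, c=M4/2=1651/707, d=(M5−M4)/(6·2)=-1651/4242, b=Δ4−h4·(2M4+M5)/6=-4483/2121
t_q=9/4 → seg 0, τ=9/4; S=0+11206/2121·τ+0·τ²+-8378/19089·τ³=22263/3232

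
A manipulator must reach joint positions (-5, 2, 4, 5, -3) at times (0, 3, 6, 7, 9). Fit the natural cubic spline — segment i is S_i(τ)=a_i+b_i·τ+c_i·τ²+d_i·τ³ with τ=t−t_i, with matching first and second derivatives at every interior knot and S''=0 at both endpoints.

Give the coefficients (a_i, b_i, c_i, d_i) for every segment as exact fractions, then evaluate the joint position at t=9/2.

Δ: Δ0=7/3, Δ1=2/3, Δ2=1, Δ3=-4
row 1: diag=12, rhs=-10; c'=1/4, d'=-5/6
row 2: denom=8−3·1/4=29/4; d'=(2−3·-5/6)/(29/4)=18/29
row 3: denom=6−1·4/29=170/29; d'=(-30−1·18/29)/(170/29)=-444/85
back: M3=-444/85
back: M2=18/29−4/29·-444/85=114/85
back: M1=-5/6−1/4·114/85=-298/255
M: M0=0, M1=-298/255, M2=114/85, M3=-444/85, M4=0
seg 0: a=-5, c=M0/2=0, d=(M1−M0)/(6·3)=-149/2295, b=Δ0−h0·(2M0+M1)/6=248/85
seg 1: a=2, c=M1/2=-149/255, d=(M2−M1)/(6·3)=64/459, b=Δ1−h1·(2M1+M2)/6=99/85
seg 2: a=4, c=M2/2=57/85, d=(M3−M2)/(6·1)=-93/85, b=Δ2−h2·(2M2+M3)/6=121/85
seg 3: a=5, c=M3/2=-222/85, d=(M4−M3)/(6·2)=37/85, b=Δ3−h3·(2M3+M4)/6=-44/85
t_q=9/2 → seg 1, τ=3/2; S=2+99/85·τ+-149/255·τ²+64/459·τ³=987/340

  seg 0: a=-5 b=248/85 c=0 d=-149/2295
  seg 1: a=2 b=99/85 c=-149/255 d=64/459
  seg 2: a=4 b=121/85 c=57/85 d=-93/85
  seg 3: a=5 b=-44/85 c=-222/85 d=37/85
S(9/2) = 987/340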